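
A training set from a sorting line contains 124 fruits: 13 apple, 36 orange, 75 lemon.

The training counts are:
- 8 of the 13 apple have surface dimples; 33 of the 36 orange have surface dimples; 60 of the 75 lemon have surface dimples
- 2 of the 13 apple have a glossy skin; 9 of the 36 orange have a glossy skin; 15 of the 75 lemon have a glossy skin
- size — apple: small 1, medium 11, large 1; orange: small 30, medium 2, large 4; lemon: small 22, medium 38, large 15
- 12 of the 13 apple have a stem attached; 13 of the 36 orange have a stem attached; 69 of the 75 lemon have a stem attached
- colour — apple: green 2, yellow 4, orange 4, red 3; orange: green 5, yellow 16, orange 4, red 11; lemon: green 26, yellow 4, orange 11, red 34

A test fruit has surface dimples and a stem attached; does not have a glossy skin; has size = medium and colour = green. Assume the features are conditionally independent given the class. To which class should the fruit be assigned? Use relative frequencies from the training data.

lemon

apple: (13/124) × (8/13) × (11/13) × (11/13) × (12/13) × (2/13) ≈ 0.00655981
orange: (36/124) × (33/36) × (27/36) × (2/36) × (13/36) × (5/36) ≈ 0.000556147
lemon: (75/124) × (60/75) × (60/75) × (38/75) × (69/75) × (26/75) ≈ 0.0625521
Highest score → lemon.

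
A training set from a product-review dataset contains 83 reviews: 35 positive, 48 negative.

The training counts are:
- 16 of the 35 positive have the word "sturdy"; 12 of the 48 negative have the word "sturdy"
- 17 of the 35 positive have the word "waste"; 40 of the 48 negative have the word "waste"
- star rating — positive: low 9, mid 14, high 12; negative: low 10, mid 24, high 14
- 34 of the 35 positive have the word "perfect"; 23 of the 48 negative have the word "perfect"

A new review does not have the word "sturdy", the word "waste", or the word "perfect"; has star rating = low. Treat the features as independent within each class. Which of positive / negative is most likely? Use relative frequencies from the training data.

negative

positive: (35/83) × (19/35) × (18/35) × (9/35) × (1/35) ≈ 0.000864941
negative: (48/83) × (36/48) × (8/48) × (10/48) × (25/48) ≈ 0.00784388
Highest score → negative.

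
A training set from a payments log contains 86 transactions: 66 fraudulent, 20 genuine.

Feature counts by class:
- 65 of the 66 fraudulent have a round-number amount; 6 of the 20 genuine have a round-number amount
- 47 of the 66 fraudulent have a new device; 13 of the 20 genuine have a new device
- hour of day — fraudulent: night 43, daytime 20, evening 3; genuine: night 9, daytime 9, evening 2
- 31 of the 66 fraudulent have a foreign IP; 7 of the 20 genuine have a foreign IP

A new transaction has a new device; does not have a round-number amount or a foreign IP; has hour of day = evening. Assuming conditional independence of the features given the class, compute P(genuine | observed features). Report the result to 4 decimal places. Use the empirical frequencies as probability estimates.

0.9718

fraudulent: (66/86) × (1/66) × (47/66) × (3/66) × (35/66) ≈ 0.000199598
genuine: (20/86) × (14/20) × (13/20) × (2/20) × (13/20) ≈ 0.00687791
P(genuine | x) = 0.00687791 / 0.007077508 ≈ 0.9718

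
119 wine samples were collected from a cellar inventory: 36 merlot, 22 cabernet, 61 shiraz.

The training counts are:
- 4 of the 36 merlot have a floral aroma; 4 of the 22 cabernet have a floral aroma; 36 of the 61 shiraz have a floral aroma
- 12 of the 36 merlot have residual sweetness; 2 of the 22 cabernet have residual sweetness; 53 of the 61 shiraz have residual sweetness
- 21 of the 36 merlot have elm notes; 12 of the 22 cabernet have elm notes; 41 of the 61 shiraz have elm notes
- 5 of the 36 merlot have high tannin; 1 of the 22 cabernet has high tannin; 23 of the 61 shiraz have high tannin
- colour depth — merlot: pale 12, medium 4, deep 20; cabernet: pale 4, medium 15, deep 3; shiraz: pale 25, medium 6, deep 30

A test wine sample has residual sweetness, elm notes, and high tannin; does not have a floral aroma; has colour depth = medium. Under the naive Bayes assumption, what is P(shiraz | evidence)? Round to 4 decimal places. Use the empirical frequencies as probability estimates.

0.8140

merlot: (36/119) × (32/36) × (12/36) × (21/36) × (5/36) × (4/36) ≈ 0.000806907
cabernet: (22/119) × (18/22) × (2/22) × (12/22) × (1/22) × (15/22) ≈ 0.000232454
shiraz: (61/119) × (25/61) × (53/61) × (41/61) × (23/61) × (6/61) ≈ 0.00455001
P(shiraz | x) = 0.00455001 / 0.005589371 ≈ 0.8140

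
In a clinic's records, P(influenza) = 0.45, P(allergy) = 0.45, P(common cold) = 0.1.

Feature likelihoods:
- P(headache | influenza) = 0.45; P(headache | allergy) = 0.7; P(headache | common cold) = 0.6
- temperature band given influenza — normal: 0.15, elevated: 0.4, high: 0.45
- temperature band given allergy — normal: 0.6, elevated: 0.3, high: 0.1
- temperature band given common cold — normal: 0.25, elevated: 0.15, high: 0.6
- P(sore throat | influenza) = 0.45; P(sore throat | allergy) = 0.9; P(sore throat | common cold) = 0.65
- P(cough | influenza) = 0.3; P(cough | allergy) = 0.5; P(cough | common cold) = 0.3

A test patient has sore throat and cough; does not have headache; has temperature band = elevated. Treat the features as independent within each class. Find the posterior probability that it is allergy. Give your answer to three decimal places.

influenza: 0.45 × (1−0.45) × 0.4 × 0.45 × 0.3 = 0.013365
allergy: 0.45 × (1−0.7) × 0.3 × 0.9 × 0.5 = 0.018225
common cold: 0.1 × (1−0.6) × 0.15 × 0.65 × 0.3 = 0.00117
P(allergy | x) = 0.018225 / 0.03276 ≈ 0.556

0.556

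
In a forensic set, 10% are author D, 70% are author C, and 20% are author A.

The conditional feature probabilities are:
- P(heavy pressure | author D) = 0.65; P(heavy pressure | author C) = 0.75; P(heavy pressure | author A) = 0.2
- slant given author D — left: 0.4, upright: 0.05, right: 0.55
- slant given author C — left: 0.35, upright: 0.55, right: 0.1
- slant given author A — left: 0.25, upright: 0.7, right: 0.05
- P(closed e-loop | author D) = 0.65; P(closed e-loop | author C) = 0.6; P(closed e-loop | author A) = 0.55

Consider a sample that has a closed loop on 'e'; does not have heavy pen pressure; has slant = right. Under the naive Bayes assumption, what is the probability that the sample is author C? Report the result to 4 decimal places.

0.3830

author D: 0.1 × (1−0.65) × 0.55 × 0.65 = 0.0125125
author C: 0.7 × (1−0.75) × 0.1 × 0.6 = 0.0105
author A: 0.2 × (1−0.2) × 0.05 × 0.55 = 0.0044
P(author C | x) = 0.0105 / 0.0274125 ≈ 0.3830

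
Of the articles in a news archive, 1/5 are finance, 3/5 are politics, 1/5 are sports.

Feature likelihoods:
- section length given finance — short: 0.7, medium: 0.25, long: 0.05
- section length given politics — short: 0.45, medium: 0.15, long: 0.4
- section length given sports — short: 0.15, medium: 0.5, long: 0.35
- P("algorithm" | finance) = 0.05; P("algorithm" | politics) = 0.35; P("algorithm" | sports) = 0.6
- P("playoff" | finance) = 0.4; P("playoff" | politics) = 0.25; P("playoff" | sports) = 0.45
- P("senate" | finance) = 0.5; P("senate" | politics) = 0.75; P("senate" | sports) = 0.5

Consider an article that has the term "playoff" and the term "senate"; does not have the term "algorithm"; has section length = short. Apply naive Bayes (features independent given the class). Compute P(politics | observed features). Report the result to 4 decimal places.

0.5290

finance: 0.2 × 0.7 × (1−0.05) × 0.4 × 0.5 = 0.0266
politics: 0.6 × 0.45 × (1−0.35) × 0.25 × 0.75 = 0.03290625
sports: 0.2 × 0.15 × (1−0.6) × 0.45 × 0.5 = 0.0027
P(politics | x) = 0.03290625 / 0.06220625 ≈ 0.5290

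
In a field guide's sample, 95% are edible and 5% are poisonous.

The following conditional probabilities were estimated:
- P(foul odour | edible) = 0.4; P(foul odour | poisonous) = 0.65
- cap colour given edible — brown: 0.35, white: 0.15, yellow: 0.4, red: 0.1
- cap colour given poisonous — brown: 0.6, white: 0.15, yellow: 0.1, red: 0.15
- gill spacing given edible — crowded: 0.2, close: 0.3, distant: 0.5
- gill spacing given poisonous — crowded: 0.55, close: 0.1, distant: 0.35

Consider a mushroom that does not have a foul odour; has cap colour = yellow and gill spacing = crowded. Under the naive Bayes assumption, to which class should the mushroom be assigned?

edible

edible: 0.95 × (1−0.4) × 0.4 × 0.2 = 0.0456
poisonous: 0.05 × (1−0.65) × 0.1 × 0.55 = 0.0009625
Highest score → edible.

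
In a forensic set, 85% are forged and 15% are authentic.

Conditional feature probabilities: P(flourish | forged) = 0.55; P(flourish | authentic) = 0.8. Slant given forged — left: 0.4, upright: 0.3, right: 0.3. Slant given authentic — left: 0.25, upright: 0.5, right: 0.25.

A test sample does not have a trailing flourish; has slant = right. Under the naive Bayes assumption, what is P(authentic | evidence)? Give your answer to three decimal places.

forged: 0.85 × (1−0.55) × 0.3 = 0.11475
authentic: 0.15 × (1−0.8) × 0.25 = 0.0075
P(authentic | x) = 0.0075 / 0.12225 ≈ 0.061

0.061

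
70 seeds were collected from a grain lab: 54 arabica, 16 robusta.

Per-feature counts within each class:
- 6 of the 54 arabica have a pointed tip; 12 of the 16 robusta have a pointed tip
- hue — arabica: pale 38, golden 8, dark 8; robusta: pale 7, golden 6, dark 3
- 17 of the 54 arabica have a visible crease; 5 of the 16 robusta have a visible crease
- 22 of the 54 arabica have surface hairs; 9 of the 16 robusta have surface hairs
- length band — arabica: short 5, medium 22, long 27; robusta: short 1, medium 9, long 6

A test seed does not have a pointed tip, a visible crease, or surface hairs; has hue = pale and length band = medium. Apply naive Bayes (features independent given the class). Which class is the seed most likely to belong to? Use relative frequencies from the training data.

arabica

arabica: (54/70) × (48/54) × (38/54) × (37/54) × (32/54) × (22/54) ≈ 0.0798226
robusta: (16/70) × (4/16) × (7/16) × (11/16) × (7/16) × (9/16) = 0.004229736328125
Highest score → arabica.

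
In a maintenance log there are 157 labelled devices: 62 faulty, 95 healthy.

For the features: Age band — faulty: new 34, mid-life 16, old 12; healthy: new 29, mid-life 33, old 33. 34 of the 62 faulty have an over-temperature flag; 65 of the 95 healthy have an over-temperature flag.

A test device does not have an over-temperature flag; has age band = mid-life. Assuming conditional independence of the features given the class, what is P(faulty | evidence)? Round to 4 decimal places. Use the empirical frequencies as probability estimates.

0.4095

faulty: (62/157) × (16/62) × (28/62) ≈ 0.0460242
healthy: (95/157) × (33/95) × (30/95) ≈ 0.0663761
P(faulty | x) = 0.0460242 / 0.1124003 ≈ 0.4095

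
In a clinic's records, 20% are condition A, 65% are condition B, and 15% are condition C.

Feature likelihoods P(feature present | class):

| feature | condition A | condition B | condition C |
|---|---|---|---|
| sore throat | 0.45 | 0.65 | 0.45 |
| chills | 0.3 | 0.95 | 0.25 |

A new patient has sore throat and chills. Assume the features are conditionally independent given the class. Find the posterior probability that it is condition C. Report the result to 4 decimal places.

0.0379

condition A: 0.2 × 0.45 × 0.3 = 0.027
condition B: 0.65 × 0.65 × 0.95 = 0.401375
condition C: 0.15 × 0.45 × 0.25 = 0.016875
P(condition C | x) = 0.016875 / 0.44525 ≈ 0.0379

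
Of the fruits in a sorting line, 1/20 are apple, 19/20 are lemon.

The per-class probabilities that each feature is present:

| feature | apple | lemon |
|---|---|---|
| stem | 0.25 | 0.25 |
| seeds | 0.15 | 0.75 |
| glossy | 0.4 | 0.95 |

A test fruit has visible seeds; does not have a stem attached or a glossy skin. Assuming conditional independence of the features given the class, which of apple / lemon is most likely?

lemon

apple: 0.05 × (1−0.25) × 0.15 × (1−0.4) = 0.003375
lemon: 0.95 × (1−0.25) × 0.75 × (1−0.95) = 0.02671875
Highest score → lemon.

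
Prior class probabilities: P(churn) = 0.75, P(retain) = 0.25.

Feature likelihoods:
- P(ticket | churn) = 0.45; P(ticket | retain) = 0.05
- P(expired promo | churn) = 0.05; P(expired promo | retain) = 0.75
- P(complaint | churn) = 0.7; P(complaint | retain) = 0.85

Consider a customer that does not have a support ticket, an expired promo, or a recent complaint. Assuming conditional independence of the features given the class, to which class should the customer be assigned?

churn

churn: 0.75 × (1−0.45) × (1−0.05) × (1−0.7) = 0.1175625
retain: 0.25 × (1−0.05) × (1−0.75) × (1−0.85) = 0.00890625
Highest score → churn.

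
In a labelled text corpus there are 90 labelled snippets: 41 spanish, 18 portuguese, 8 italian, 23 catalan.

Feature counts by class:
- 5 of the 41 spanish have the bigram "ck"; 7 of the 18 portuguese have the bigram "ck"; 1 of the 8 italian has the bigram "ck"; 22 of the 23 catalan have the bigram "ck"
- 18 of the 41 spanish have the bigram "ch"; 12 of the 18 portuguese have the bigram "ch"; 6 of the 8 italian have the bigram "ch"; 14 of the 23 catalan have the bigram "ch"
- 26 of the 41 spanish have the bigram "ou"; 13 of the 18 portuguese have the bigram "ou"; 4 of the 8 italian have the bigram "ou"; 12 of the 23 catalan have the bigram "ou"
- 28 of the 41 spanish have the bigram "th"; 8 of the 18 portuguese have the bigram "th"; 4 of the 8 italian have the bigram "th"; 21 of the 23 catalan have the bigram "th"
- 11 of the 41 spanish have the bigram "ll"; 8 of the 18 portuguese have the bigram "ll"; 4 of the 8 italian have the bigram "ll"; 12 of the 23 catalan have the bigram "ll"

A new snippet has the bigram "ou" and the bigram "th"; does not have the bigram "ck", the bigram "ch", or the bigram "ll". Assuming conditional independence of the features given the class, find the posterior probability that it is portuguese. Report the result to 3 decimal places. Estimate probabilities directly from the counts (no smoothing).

spanish: (41/90) × (36/41) × (23/41) × (26/41) × (28/41) × (30/41) ≈ 0.0711058
portuguese: (18/90) × (11/18) × (6/18) × (13/18) × (8/18) × (10/18) ≈ 0.00726515
italian: (8/90) × (7/8) × (2/8) × (4/8) × (4/8) × (4/8) ≈ 0.00243056
catalan: (23/90) × (1/23) × (9/23) × (12/23) × (21/23) × (11/23) ≈ 0.000990562
P(portuguese | x) = 0.00726515 / 0.081792072 ≈ 0.089

0.089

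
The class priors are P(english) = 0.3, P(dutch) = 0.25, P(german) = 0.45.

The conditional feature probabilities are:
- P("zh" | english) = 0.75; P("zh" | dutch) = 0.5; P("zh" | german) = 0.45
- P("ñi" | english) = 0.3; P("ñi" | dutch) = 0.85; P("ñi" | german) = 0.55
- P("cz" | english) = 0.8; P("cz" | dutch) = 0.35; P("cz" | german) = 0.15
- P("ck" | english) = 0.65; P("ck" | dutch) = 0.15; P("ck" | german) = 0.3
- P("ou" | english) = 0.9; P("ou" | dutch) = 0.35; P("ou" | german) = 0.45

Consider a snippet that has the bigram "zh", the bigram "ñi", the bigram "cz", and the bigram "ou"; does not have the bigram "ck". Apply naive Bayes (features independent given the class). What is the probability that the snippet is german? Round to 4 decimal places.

english: 0.3 × 0.75 × 0.3 × 0.8 × (1−0.65) × 0.9 = 0.01701
dutch: 0.25 × 0.5 × 0.85 × 0.35 × (1−0.15) × 0.35 = 0.01106328125
german: 0.45 × 0.45 × 0.55 × 0.15 × (1−0.3) × 0.45 = 0.00526246875
P(german | x) = 0.00526246875 / 0.03333575 ≈ 0.1579

0.1579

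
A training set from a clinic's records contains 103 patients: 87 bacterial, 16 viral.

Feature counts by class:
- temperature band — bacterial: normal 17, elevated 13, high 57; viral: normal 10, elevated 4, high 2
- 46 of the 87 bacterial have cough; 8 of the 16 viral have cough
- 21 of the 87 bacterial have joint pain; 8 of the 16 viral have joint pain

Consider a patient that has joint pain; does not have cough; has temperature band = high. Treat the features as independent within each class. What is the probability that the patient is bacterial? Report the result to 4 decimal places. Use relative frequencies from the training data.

0.9284

bacterial: (87/103) × (57/87) × (41/87) × (21/87) ≈ 0.0629509
viral: (16/103) × (2/16) × (8/16) × (8/16) ≈ 0.00485437
P(bacterial | x) = 0.0629509 / 0.06780527 ≈ 0.9284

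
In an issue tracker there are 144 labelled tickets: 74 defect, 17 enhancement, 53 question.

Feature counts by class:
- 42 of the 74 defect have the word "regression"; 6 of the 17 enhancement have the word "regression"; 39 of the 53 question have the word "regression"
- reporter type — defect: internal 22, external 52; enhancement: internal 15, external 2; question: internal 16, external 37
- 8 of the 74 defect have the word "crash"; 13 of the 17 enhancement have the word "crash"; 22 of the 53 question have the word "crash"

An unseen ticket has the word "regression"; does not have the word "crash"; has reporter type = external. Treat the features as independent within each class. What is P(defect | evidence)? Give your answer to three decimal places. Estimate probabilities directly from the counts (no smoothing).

defect: (74/144) × (42/74) × (52/74) × (66/74) ≈ 0.182798
enhancement: (17/144) × (6/17) × (2/17) × (4/17) ≈ 0.0011534
question: (53/144) × (39/53) × (37/53) × (31/53) ≈ 0.110589
P(defect | x) = 0.182798 / 0.2945404 ≈ 0.621

0.621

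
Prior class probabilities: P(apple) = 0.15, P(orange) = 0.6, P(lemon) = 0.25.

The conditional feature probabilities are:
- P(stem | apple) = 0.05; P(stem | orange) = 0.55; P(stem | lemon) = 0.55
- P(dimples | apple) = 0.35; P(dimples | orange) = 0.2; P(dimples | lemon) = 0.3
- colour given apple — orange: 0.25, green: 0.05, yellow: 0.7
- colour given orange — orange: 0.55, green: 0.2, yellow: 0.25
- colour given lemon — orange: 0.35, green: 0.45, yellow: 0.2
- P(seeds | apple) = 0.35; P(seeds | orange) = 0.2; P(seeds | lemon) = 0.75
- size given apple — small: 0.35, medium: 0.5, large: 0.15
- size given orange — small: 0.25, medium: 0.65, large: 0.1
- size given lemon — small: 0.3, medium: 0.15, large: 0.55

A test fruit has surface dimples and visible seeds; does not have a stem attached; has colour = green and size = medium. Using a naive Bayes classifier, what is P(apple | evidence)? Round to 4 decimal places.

apple: 0.15 × (1−0.05) × 0.35 × 0.05 × 0.35 × 0.5 = 0.00043640625
orange: 0.6 × (1−0.55) × 0.2 × 0.2 × 0.2 × 0.65 = 0.001404
lemon: 0.25 × (1−0.55) × 0.3 × 0.45 × 0.75 × 0.15 = 0.00170859375
P(apple | x) = 0.00043640625 / 0.003549 ≈ 0.1230

0.1230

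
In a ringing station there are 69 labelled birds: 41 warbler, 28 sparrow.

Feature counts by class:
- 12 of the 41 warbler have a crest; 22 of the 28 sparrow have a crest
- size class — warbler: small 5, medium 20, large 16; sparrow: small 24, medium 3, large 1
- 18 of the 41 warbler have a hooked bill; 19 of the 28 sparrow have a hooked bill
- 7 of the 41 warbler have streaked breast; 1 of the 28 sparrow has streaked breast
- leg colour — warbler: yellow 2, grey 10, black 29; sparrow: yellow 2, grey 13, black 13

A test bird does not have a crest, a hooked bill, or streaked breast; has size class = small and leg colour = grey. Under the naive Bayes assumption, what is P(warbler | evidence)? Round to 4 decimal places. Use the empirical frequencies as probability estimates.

0.3516

warbler: (41/69) × (29/41) × (5/41) × (23/41) × (34/41) × (10/41) ≈ 0.00581554
sparrow: (28/69) × (6/28) × (24/28) × (9/28) × (27/28) × (13/28) ≈ 0.0107258
P(warbler | x) = 0.00581554 / 0.01654134 ≈ 0.3516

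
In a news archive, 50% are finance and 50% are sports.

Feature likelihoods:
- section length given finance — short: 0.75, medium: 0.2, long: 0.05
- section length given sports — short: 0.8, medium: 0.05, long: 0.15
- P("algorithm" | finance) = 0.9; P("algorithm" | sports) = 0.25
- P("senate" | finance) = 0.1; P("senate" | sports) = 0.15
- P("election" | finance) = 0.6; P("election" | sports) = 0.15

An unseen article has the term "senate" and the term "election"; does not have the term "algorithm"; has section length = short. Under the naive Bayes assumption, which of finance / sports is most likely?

sports

finance: 0.5 × 0.75 × (1−0.9) × 0.1 × 0.6 = 0.00225
sports: 0.5 × 0.8 × (1−0.25) × 0.15 × 0.15 = 0.00675
Highest score → sports.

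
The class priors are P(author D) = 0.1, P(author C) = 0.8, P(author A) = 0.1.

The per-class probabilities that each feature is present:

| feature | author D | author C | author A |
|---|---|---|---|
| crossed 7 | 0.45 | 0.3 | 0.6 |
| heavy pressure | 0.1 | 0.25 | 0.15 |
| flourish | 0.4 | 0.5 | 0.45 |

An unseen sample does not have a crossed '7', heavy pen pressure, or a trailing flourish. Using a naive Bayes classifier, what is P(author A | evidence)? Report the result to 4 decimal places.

author D: 0.1 × (1−0.45) × (1−0.1) × (1−0.4) = 0.0297
author C: 0.8 × (1−0.3) × (1−0.25) × (1−0.5) = 0.21
author A: 0.1 × (1−0.6) × (1−0.15) × (1−0.45) = 0.0187
P(author A | x) = 0.0187 / 0.2584 ≈ 0.0724

0.0724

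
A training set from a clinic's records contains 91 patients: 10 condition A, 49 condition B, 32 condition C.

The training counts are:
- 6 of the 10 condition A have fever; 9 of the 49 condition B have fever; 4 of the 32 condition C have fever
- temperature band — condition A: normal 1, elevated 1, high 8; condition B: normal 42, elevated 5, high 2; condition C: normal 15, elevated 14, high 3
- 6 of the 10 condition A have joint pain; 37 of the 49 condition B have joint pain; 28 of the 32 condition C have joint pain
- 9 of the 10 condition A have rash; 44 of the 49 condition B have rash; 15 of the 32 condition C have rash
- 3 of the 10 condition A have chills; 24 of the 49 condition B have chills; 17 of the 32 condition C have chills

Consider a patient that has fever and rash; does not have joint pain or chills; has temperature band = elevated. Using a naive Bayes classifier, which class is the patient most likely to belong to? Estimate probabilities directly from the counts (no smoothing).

condition A

condition A: (10/91) × (6/10) × (1/10) × (4/10) × (9/10) × (7/10) ≈ 0.00166154
condition B: (49/91) × (9/49) × (5/49) × (12/49) × (44/49) × (25/49) ≈ 0.0011323
condition C: (32/91) × (4/32) × (14/32) × (4/32) × (15/32) × (15/32) ≈ 0.000528189
Highest score → condition A.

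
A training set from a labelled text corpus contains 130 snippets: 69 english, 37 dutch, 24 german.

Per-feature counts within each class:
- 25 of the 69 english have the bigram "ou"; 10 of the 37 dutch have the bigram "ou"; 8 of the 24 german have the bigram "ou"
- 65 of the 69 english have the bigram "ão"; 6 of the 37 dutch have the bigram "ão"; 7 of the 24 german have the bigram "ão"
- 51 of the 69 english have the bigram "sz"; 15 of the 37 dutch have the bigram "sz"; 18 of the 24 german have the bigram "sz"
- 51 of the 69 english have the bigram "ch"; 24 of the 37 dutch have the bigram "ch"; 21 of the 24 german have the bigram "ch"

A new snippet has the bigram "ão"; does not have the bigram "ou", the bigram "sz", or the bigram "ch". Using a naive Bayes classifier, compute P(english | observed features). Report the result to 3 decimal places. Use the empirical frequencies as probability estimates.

english: (69/130) × (44/69) × (65/69) × (18/69) × (18/69) ≈ 0.021698
dutch: (37/130) × (27/37) × (6/37) × (22/37) × (13/37) ≈ 0.00703611
german: (24/130) × (16/24) × (7/24) × (6/24) × (3/24) ≈ 0.00112179
P(english | x) = 0.021698 / 0.0298559 ≈ 0.727

0.727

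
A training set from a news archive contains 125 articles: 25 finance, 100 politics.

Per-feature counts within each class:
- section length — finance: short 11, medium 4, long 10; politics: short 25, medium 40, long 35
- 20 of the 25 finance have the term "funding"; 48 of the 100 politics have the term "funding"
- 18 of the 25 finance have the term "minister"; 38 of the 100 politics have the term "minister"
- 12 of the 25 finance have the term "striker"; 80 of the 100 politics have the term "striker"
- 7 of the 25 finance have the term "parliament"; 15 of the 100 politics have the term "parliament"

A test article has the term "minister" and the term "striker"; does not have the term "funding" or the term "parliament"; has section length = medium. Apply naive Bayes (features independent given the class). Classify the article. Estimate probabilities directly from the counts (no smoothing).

politics

finance: (25/125) × (4/25) × (5/25) × (18/25) × (12/25) × (18/25) = 0.0015925248
politics: (100/125) × (40/100) × (52/100) × (38/100) × (80/100) × (85/100) = 0.04299776
Highest score → politics.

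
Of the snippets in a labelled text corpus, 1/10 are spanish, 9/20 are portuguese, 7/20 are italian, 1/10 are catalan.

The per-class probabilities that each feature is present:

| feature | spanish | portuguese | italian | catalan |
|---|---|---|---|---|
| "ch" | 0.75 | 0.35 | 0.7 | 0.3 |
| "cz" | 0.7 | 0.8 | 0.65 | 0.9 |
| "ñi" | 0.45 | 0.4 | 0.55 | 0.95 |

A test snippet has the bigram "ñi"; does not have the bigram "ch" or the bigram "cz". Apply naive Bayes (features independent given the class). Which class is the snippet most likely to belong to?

portuguese

spanish: 0.1 × (1−0.75) × (1−0.7) × 0.45 = 0.003375
portuguese: 0.45 × (1−0.35) × (1−0.8) × 0.4 = 0.0234
italian: 0.35 × (1−0.7) × (1−0.65) × 0.55 = 0.0202125
catalan: 0.1 × (1−0.3) × (1−0.9) × 0.95 = 0.00665
Highest score → portuguese.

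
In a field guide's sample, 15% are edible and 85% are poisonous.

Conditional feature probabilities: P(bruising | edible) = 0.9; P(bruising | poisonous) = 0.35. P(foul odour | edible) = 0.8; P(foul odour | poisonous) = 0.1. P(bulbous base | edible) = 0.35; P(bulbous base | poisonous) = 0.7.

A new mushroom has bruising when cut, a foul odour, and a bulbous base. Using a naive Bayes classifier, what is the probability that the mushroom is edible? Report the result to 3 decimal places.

edible: 0.15 × 0.9 × 0.8 × 0.35 = 0.0378
poisonous: 0.85 × 0.35 × 0.1 × 0.7 = 0.020825
P(edible | x) = 0.0378 / 0.058625 ≈ 0.645

0.645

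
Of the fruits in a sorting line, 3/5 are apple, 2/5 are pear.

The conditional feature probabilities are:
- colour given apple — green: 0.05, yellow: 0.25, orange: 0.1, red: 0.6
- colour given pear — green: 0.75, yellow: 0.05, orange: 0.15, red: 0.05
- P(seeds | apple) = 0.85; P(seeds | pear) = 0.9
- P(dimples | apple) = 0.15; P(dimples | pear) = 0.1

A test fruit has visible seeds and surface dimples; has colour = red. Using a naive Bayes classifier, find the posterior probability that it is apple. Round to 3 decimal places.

0.962

apple: 0.6 × 0.6 × 0.85 × 0.15 = 0.0459
pear: 0.4 × 0.05 × 0.9 × 0.1 = 0.0018
P(apple | x) = 0.0459 / 0.0477 ≈ 0.962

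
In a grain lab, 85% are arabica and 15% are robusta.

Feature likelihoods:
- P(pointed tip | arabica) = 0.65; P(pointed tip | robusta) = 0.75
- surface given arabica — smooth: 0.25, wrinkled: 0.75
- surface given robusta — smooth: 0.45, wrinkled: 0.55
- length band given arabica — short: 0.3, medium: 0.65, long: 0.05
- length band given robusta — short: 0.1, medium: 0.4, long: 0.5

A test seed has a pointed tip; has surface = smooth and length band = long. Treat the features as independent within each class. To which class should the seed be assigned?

robusta

arabica: 0.85 × 0.65 × 0.25 × 0.05 = 0.00690625
robusta: 0.15 × 0.75 × 0.45 × 0.5 = 0.0253125
Highest score → robusta.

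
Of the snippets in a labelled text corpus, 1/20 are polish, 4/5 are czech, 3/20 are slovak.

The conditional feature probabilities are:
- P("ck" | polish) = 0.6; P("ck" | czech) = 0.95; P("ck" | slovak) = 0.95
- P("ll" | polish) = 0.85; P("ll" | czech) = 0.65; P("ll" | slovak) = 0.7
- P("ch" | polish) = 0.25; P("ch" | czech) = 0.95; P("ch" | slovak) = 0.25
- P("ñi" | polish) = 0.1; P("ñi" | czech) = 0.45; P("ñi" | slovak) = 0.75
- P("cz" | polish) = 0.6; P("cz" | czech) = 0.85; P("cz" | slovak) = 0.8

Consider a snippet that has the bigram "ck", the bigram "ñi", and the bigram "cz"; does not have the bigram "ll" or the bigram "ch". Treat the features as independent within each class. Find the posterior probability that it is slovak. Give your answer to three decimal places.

0.784

polish: 0.05 × 0.6 × (1−0.85) × (1−0.25) × 0.1 × 0.6 = 0.0002025
czech: 0.8 × 0.95 × (1−0.65) × (1−0.95) × 0.45 × 0.85 = 0.00508725
slovak: 0.15 × 0.95 × (1−0.7) × (1−0.25) × 0.75 × 0.8 = 0.0192375
P(slovak | x) = 0.0192375 / 0.02452725 ≈ 0.784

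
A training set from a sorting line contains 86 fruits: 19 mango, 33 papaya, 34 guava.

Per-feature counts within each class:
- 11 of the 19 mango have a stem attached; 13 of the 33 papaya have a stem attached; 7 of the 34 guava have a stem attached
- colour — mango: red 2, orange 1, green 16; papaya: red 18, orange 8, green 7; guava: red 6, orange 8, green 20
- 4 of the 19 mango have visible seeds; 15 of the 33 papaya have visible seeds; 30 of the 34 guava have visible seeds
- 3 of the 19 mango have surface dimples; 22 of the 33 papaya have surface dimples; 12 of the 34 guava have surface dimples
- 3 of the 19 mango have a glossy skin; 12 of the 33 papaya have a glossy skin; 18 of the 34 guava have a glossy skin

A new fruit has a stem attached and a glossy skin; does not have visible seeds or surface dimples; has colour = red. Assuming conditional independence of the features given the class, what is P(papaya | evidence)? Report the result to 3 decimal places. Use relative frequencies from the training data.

0.732

mango: (19/86) × (11/19) × (2/19) × (15/19) × (16/19) × (3/19) ≈ 0.00141333
papaya: (33/86) × (13/33) × (18/33) × (18/33) × (11/33) × (12/33) ≈ 0.0054514
guava: (34/86) × (7/34) × (6/34) × (4/34) × (22/34) × (18/34) ≈ 0.000578882
P(papaya | x) = 0.0054514 / 0.007443612 ≈ 0.732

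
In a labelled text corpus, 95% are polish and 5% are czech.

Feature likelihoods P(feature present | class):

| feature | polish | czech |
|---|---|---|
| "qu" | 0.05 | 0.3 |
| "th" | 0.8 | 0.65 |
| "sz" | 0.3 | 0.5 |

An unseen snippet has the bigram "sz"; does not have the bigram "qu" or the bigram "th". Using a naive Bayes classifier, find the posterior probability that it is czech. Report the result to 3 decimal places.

polish: 0.95 × (1−0.05) × (1−0.8) × 0.3 = 0.05415
czech: 0.05 × (1−0.3) × (1−0.65) × 0.5 = 0.006125
P(czech | x) = 0.006125 / 0.060275 ≈ 0.102

0.102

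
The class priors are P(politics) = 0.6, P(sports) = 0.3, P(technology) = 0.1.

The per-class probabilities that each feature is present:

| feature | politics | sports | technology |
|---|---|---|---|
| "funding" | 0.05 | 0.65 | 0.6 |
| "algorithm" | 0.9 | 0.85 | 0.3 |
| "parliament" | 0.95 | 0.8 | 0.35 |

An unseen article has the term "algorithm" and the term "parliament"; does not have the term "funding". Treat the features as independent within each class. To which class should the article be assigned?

politics

politics: 0.6 × (1−0.05) × 0.9 × 0.95 = 0.48735
sports: 0.3 × (1−0.65) × 0.85 × 0.8 = 0.0714
technology: 0.1 × (1−0.6) × 0.3 × 0.35 = 0.0042
Highest score → politics.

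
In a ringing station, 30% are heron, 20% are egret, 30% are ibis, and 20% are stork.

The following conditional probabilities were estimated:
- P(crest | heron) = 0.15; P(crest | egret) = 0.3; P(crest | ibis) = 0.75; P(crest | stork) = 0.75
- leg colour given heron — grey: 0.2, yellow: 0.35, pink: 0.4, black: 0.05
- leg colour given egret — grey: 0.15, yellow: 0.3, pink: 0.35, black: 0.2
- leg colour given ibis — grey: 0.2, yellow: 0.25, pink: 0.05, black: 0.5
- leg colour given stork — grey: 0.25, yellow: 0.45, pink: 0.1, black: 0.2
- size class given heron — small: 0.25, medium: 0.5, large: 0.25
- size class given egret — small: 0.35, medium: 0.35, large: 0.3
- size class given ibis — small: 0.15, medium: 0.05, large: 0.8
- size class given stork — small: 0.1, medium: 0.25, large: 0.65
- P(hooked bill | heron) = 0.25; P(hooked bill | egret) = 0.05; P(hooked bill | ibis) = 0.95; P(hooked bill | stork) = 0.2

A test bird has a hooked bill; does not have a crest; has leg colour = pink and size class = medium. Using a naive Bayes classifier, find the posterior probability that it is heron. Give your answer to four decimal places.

heron: 0.3 × (1−0.15) × 0.4 × 0.5 × 0.25 = 0.01275
egret: 0.2 × (1−0.3) × 0.35 × 0.35 × 0.05 = 0.0008575
ibis: 0.3 × (1−0.75) × 0.05 × 0.05 × 0.95 = 0.000178125
stork: 0.2 × (1−0.75) × 0.1 × 0.25 × 0.2 = 0.00025
P(heron | x) = 0.01275 / 0.014035625 ≈ 0.9084

0.9084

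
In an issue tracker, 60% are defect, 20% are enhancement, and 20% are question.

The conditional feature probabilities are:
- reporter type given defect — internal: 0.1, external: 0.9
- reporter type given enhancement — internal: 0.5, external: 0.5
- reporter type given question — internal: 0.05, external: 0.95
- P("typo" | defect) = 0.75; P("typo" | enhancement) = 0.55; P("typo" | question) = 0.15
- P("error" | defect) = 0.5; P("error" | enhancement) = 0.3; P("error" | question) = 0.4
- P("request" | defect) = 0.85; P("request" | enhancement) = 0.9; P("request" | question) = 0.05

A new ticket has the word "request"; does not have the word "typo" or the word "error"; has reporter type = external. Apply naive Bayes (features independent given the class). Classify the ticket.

defect

defect: 0.6 × 0.9 × (1−0.75) × (1−0.5) × 0.85 = 0.057375
enhancement: 0.2 × 0.5 × (1−0.55) × (1−0.3) × 0.9 = 0.02835
question: 0.2 × 0.95 × (1−0.15) × (1−0.4) × 0.05 = 0.004845
Highest score → defect.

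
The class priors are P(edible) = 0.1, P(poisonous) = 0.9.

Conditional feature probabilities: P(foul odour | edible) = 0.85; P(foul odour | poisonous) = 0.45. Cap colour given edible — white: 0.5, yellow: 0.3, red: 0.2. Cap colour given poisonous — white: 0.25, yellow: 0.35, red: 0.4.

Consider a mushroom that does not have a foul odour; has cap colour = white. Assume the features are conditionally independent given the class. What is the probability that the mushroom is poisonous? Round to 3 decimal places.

edible: 0.1 × (1−0.85) × 0.5 = 0.0075
poisonous: 0.9 × (1−0.45) × 0.25 = 0.12375
P(poisonous | x) = 0.12375 / 0.13125 ≈ 0.943

0.943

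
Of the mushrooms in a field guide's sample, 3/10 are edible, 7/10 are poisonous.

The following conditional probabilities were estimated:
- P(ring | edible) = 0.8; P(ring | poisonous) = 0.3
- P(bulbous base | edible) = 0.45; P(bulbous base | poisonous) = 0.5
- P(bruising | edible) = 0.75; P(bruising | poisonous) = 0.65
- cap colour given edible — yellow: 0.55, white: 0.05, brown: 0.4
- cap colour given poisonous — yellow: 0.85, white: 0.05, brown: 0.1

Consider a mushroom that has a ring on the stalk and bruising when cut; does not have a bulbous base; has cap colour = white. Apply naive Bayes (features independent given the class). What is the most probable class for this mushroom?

edible: 0.3 × 0.8 × (1−0.45) × 0.75 × 0.05 = 0.00495
poisonous: 0.7 × 0.3 × (1−0.5) × 0.65 × 0.05 = 0.0034125
Highest score → edible.

edible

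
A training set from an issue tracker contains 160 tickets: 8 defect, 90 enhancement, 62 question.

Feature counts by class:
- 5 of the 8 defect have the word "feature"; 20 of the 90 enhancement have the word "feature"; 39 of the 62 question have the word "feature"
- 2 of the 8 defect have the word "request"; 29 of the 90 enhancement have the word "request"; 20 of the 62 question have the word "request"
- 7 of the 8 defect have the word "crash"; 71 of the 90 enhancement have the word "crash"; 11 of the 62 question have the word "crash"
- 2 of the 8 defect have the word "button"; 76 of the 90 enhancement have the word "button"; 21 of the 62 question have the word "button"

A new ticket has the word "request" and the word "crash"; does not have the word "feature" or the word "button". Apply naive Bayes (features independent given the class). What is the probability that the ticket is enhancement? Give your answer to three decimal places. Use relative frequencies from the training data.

defect: (8/160) × (3/8) × (2/8) × (7/8) × (6/8) = 0.003076171875
enhancement: (90/160) × (70/90) × (29/90) × (71/90) × (14/90) ≈ 0.0172996
question: (62/160) × (23/62) × (20/62) × (11/62) × (41/62) ≈ 0.00544051
P(enhancement | x) = 0.0172996 / 0.025816281875 ≈ 0.670

0.670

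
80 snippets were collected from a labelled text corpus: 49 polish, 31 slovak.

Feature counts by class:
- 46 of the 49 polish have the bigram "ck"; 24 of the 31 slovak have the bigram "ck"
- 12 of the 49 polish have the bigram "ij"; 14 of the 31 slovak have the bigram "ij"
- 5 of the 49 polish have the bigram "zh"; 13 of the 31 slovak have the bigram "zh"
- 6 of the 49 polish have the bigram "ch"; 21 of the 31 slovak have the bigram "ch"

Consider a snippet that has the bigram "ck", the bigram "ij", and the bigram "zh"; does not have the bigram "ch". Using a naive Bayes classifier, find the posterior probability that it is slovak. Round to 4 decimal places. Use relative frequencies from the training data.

0.5924

polish: (49/80) × (46/49) × (12/49) × (5/49) × (43/49) ≈ 0.0126095
slovak: (31/80) × (24/31) × (14/31) × (13/31) × (10/31) ≈ 0.0183277
P(slovak | x) = 0.0183277 / 0.0309372 ≈ 0.5924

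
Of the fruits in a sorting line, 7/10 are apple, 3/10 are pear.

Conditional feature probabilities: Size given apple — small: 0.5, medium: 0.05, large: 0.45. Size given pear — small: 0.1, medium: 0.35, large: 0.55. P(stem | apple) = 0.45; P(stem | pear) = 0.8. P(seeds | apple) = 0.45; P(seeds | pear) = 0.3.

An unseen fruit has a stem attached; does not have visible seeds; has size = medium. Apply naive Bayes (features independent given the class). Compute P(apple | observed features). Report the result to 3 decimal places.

apple: 0.7 × 0.05 × 0.45 × (1−0.45) = 0.0086625
pear: 0.3 × 0.35 × 0.8 × (1−0.3) = 0.0588
P(apple | x) = 0.0086625 / 0.0674625 ≈ 0.128

0.128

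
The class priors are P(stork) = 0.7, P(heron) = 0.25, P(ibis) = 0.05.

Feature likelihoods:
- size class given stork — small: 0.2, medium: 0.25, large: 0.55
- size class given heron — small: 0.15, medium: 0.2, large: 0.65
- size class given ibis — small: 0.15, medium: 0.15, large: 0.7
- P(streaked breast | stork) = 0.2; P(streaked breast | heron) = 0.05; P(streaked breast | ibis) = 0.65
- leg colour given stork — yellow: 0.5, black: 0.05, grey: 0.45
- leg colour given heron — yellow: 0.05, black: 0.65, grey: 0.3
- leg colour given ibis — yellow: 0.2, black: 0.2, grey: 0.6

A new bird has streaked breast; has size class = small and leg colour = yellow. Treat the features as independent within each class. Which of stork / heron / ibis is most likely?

stork: 0.7 × 0.2 × 0.2 × 0.5 = 0.014
heron: 0.25 × 0.15 × 0.05 × 0.05 = 0.00009375
ibis: 0.05 × 0.15 × 0.65 × 0.2 = 0.000975
Highest score → stork.

stork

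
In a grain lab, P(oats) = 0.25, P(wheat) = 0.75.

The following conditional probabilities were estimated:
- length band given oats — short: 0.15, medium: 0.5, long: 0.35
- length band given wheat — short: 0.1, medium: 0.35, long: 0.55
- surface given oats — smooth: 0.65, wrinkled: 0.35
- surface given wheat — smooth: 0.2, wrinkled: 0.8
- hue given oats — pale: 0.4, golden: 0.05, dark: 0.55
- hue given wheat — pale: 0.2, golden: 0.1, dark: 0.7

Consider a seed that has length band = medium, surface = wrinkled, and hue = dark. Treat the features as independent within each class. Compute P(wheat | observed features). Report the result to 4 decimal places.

oats: 0.25 × 0.5 × 0.35 × 0.55 = 0.0240625
wheat: 0.75 × 0.35 × 0.8 × 0.7 = 0.147
P(wheat | x) = 0.147 / 0.1710625 ≈ 0.8593

0.8593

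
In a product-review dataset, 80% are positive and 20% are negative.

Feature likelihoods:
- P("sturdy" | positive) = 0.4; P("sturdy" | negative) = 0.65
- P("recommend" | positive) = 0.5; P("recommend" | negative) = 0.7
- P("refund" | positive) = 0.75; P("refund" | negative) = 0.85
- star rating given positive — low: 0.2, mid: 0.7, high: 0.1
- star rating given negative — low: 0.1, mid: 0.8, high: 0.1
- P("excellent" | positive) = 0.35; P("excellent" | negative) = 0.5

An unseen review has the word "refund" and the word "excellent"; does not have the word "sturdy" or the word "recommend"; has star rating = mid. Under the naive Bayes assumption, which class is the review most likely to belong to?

positive: 0.8 × (1−0.4) × (1−0.5) × 0.75 × 0.7 × 0.35 = 0.0441
negative: 0.2 × (1−0.65) × (1−0.7) × 0.85 × 0.8 × 0.5 = 0.00714
Highest score → positive.

positive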